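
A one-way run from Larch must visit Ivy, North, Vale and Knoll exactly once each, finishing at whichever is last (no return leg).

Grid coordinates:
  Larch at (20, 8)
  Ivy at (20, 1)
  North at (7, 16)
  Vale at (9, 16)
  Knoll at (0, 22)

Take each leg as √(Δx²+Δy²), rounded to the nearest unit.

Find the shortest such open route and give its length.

Shortest open route: 37.

There are 4! = 24 possible orderings.
Larch → Ivy → North → Vale → Knoll: 7+20+2+11 = 40
Larch → Ivy → North → Knoll → Vale: 7+20+9+11 = 47
Larch → Ivy → Vale → North → Knoll: 7+19+2+9 = 37
Larch → Ivy → Vale → Knoll → North: 7+19+11+9 = 46
Larch → Ivy → Knoll → North → Vale: 7+29+9+2 = 47
Larch → Ivy → Knoll → Vale → North: 7+29+11+2 = 49
Larch → North → Ivy → Vale → Knoll: 15+20+19+11 = 65
Larch → North → Ivy → Knoll → Vale: 15+20+29+11 = 75
Larch → North → Vale → Ivy → Knoll: 15+2+19+29 = 65
Larch → North → Vale → Knoll → Ivy: 15+2+11+29 = 57
Larch → North → Knoll → Ivy → Vale: 15+9+29+19 = 72
Larch → North → Knoll → Vale → Ivy: 15+9+11+19 = 54
Larch → Vale → Ivy → North → Knoll: 14+19+20+9 = 62
Larch → Vale → Ivy → Knoll → North: 14+19+29+9 = 71
… (10 more)
The minimum is 37.
One shortest path: Larch → Ivy → Vale → North → Knoll.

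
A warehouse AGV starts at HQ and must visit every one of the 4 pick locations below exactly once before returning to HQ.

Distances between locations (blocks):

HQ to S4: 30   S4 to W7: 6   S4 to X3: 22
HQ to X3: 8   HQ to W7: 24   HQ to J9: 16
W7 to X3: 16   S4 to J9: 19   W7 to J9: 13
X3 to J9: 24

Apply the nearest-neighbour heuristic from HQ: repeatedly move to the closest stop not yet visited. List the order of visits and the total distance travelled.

From HQ: distances to unvisited — X3=8, J9=16, W7=24, S4=30. Nearest is X3 (8).
From X3: distances to unvisited — W7=16, S4=22, J9=24. Nearest is W7 (16).
From W7: distances to unvisited — S4=6, J9=13. Nearest is S4 (6).
From S4: distances to unvisited — J9=19. Nearest is J9 (19).
Return J9→HQ: 16.
Total = 8 + 16 + 6 + 19 + 16 = 65.

Total distance 65 blocks via the nearest-neighbour route HQ → X3 → W7 → S4 → J9 → HQ.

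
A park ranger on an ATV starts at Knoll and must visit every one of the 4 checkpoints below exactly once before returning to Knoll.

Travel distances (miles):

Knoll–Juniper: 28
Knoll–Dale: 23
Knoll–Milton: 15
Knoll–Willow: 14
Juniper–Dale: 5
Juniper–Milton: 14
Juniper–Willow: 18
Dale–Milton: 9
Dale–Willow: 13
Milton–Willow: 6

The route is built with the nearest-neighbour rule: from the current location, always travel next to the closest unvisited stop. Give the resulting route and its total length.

From Knoll: distances to unvisited — Willow=14, Milton=15, Dale=23, Juniper=28. Nearest is Willow (14).
From Willow: distances to unvisited — Milton=6, Dale=13, Juniper=18. Nearest is Milton (6).
From Milton: distances to unvisited — Dale=9, Juniper=14. Nearest is Dale (9).
From Dale: distances to unvisited — Juniper=5. Nearest is Juniper (5).
Return Juniper→Knoll: 28.
Total = 14 + 6 + 9 + 5 + 28 = 62.

Nearest-neighbour total = 62 miles; route Knoll → Willow → Milton → Dale → Juniper → Knoll.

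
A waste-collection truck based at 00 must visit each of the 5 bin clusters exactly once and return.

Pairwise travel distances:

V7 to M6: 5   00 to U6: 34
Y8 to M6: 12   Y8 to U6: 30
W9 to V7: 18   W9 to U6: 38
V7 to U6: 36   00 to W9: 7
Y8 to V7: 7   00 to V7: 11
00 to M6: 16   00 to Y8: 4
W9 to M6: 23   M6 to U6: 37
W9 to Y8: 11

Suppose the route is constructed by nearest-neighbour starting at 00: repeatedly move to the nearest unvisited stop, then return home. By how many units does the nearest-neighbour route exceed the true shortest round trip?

00: Y8=4, W9=7, V7=11, M6=16, U6=34 ⇒ Y8
Y8: V7=7, W9=11, M6=12, U6=30 ⇒ V7
V7: M6=5, W9=18, U6=36 ⇒ M6
M6: W9=23, U6=37 ⇒ W9
W9: U6=38 ⇒ U6
NN route 00 → Y8 → V7 → M6 → W9 → U6 → 00 costs 111.
Optimal: 00 → W9 → U6 → M6 → V7 → Y8 → 00 costs 98 (by enumerating all 60 distinct tours).
Excess = 111 − 98 = 13.

The nearest-neighbour route is 13 longer than optimal.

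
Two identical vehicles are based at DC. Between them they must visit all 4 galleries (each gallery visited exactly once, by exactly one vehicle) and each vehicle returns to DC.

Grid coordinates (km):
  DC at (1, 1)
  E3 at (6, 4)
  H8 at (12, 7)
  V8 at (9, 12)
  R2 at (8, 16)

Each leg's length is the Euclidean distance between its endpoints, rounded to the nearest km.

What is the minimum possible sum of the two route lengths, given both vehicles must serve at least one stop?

Try each way of splitting the stops between the two vehicles (each non-empty) and, for each split, find the best tour for each vehicle:
  {E3} + {H8, V8, R2}: 12 + 40 = 52
  {H8} + {E3, V8, R2}: 26 + 36 = 62
  {E3, H8} + {V8, R2}: 26 + 35 = 61
  {V8} + {E3, H8, R2}: 28 + 40 = 68
  {E3, V8} + {H8, R2}: 29 + 40 = 69
  {H8, V8} + {E3, R2}: 33 + 35 = 68
  … (7 splits in total)
Best: vehicle 1 DC → E3 → DC = 12; vehicle 2 DC → H8 → V8 → R2 → DC = 40; combined 52.

52 km — the smallest possible combined total.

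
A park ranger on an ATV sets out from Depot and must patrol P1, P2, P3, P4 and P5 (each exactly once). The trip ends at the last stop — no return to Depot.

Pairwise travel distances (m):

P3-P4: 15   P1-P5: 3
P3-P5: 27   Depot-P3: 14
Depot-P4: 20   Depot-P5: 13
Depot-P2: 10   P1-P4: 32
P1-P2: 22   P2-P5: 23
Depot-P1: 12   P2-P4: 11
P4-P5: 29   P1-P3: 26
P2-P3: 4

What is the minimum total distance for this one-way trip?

Minimum one-way distance = 57 m.

There are 5! = 120 possible orderings.
Depot - P1 - P2 - P3 - P4 - P5: 12+22+4+15+29 = 82
Depot - P1 - P2 - P3 - P5 - P4: 12+22+4+27+29 = 94
Depot - P1 - P2 - P4 - P3 - P5: 12+22+11+15+27 = 87
Depot - P1 - P2 - P4 - P5 - P3: 12+22+11+29+27 = 101
Depot - P1 - P2 - P5 - P3 - P4: 12+22+23+27+15 = 99
Depot - P1 - P2 - P5 - P4 - P3: 12+22+23+29+15 = 101
Depot - P1 - P3 - P2 - P4 - P5: 12+26+4+11+29 = 82
Depot - P1 - P3 - P2 - P5 - P4: 12+26+4+23+29 = 94
Depot - P1 - P3 - P4 - P2 - P5: 12+26+15+11+23 = 87
Depot - P1 - P3 - P4 - P5 - P2: 12+26+15+29+23 = 105
Depot - P1 - P3 - P5 - P2 - P4: 12+26+27+23+11 = 99
Depot - P1 - P3 - P5 - P4 - P2: 12+26+27+29+11 = 105
Depot - P1 - P4 - P2 - P3 - P5: 12+32+11+4+27 = 86
Depot - P1 - P4 - P2 - P5 - P3: 12+32+11+23+27 = 105
… (106 more)
Depot - P1 - P5 - P2 - P3 - P4: 12+3+23+4+15 = 57  ← best
The minimum is 57.
One shortest path: Depot → P1 → P5 → P2 → P3 → P4.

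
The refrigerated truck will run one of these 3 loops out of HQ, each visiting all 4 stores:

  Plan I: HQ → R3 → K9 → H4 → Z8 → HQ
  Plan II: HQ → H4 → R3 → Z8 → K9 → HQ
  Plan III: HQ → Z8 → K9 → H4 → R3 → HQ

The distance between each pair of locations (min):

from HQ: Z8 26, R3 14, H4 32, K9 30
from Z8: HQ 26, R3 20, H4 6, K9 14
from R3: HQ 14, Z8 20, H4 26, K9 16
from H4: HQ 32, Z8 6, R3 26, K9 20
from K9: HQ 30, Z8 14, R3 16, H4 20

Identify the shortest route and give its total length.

82 min — Plan I is the shortest.

Plan I: 14 + 16 + 20 + 6 + 26 = 82
Plan II: 32 + 26 + 20 + 14 + 30 = 122
Plan III: 26 + 14 + 20 + 26 + 14 = 100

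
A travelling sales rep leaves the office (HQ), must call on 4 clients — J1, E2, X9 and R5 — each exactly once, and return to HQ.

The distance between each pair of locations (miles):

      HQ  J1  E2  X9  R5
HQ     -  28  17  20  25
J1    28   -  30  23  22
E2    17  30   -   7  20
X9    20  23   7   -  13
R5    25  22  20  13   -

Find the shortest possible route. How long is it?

Shortest round trip = 87 miles.

HQ-J1-E2-X9-R5-HQ: 28+30+7+13+25 = 103
HQ-J1-E2-R5-X9-HQ: 28+30+20+13+20 = 111
HQ-J1-X9-E2-R5-HQ: 28+23+7+20+25 = 103
HQ-J1-X9-R5-E2-HQ: 28+23+13+20+17 = 101
HQ-J1-R5-E2-X9-HQ: 28+22+20+7+20 = 97
HQ-J1-R5-X9-E2-HQ: 28+22+13+7+17 = 87
HQ-E2-J1-X9-R5-HQ: 17+30+23+13+25 = 108
HQ-E2-J1-R5-X9-HQ: 17+30+22+13+20 = 102
HQ-E2-X9-J1-R5-HQ: 17+7+23+22+25 = 94
HQ-E2-R5-J1-X9-HQ: 17+20+22+23+20 = 102
HQ-X9-J1-E2-R5-HQ: 20+23+30+20+25 = 118
HQ-X9-E2-J1-R5-HQ: 20+7+30+22+25 = 104
The minimum is 87.
One optimal route: HQ → J1 → R5 → X9 → E2 → HQ (or its reverse).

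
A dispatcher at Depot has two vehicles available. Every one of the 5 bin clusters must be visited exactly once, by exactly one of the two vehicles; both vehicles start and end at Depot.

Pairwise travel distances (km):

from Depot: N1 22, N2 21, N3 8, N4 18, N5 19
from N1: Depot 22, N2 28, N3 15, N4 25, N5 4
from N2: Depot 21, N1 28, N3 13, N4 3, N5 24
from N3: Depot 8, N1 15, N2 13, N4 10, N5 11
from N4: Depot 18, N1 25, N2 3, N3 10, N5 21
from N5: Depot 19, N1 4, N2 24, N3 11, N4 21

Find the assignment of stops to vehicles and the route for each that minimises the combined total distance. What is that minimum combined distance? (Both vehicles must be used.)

Minimum combined distance: 87 km.

There are 2^4 − 1 = 15 ways to divide the 5 stops into two non-empty groups. For each, the best each vehicle can do is its own shortest tour through its group:
  {N1} + {N2, N3, N4, N5}: 44 + 64 = 108
  {N2} + {N1, N3, N4, N5}: 42 + 65 = 107
  {N1, N2} + {N3, N4, N5}: 71 + 58 = 129
  {N3} + {N1, N2, N4, N5}: 16 + 71 = 87
  {N1, N3} + {N2, N4, N5}: 45 + 64 = 109
  {N2, N3} + {N1, N4, N5}: 42 + 65 = 107
  … (15 splits in total)
Best: vehicle 1 Depot → N3 → Depot = 16; vehicle 2 Depot → N1 → N5 → N2 → N4 → Depot = 71; combined 87.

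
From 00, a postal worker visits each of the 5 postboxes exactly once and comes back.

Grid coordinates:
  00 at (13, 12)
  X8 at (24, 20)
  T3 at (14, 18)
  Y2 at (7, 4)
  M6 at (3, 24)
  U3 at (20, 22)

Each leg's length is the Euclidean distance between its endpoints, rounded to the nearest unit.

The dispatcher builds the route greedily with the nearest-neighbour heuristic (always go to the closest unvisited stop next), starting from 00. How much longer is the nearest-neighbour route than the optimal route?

Excess over optimum: 1.

From 00: T3=6, Y2=10, U3=12, X8=14, M6=16 → choose T3 (6).
From T3: U3=7, X8=10, M6=13, Y2=16 → choose U3 (7).
From U3: X8=4, M6=17, Y2=22 → choose X8 (4).
From X8: M6=21, Y2=23 → choose M6 (21).
From M6: Y2=20 → choose Y2 (20).
NN route 00 → T3 → U3 → X8 → M6 → Y2 → 00 costs 68.
Optimal: 00 → T3 → X8 → U3 → M6 → Y2 → 00 costs 67 (by enumerating all 60 distinct tours).
Excess = 68 − 67 = 1.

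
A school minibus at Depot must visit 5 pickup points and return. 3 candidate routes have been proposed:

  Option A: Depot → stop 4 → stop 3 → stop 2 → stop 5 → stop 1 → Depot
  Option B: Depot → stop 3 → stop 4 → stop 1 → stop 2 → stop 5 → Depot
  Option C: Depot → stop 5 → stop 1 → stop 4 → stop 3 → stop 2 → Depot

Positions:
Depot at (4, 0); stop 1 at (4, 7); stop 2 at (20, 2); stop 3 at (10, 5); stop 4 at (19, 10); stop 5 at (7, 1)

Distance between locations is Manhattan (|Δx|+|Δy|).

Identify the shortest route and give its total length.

Option A: 25 + 14 + 13 + 14 + 9 + 7 = 82
Option B: 11 + 14 + 18 + 21 + 14 + 4 = 82
Option C: 4 + 9 + 18 + 14 + 13 + 18 = 76

76 — Option C is the shortest.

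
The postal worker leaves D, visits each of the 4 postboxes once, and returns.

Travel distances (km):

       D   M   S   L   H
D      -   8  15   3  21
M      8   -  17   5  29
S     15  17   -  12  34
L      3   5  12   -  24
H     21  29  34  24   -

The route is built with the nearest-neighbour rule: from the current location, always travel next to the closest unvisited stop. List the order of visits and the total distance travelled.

D → [L:3 / M:8 / S:15 / H:21] → L (3)
L → [M:5 / S:12 / H:24] → M (5)
M → [S:17 / H:29] → S (17)
S → [H:34] → H (34)
Return H→D: 21.
Total = 3 + 5 + 17 + 34 + 21 = 80.

Total distance 80 km via the nearest-neighbour route D → L → M → S → H → D.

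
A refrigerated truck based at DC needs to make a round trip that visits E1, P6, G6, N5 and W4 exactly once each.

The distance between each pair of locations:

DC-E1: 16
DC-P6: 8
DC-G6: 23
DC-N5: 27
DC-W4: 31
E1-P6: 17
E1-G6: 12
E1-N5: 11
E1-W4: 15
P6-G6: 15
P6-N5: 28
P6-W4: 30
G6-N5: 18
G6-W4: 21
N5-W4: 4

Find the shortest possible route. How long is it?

With 5 stops there are 5!/2 = 60 distinct round trips (a route and its reverse cost the same).
DC → E1 → P6 → G6 → N5 → W4 → DC: 16+17+15+18+4+31 = 101
DC → E1 → P6 → G6 → W4 → N5 → DC: 16+17+15+21+4+27 = 100
DC → E1 → P6 → N5 → G6 → W4 → DC: 16+17+28+18+21+31 = 131
DC → E1 → P6 → N5 → W4 → G6 → DC: 16+17+28+4+21+23 = 109
DC → E1 → P6 → W4 → G6 → N5 → DC: 16+17+30+21+18+27 = 129
DC → E1 → P6 → W4 → N5 → G6 → DC: 16+17+30+4+18+23 = 108
DC → E1 → G6 → P6 → N5 → W4 → DC: 16+12+15+28+4+31 = 106
DC → E1 → G6 → P6 → W4 → N5 → DC: 16+12+15+30+4+27 = 104
DC → E1 → G6 → N5 → P6 → W4 → DC: 16+12+18+28+30+31 = 135
DC → E1 → G6 → N5 → W4 → P6 → DC: 16+12+18+4+30+8 = 88
DC → E1 → G6 → W4 → P6 → N5 → DC: 16+12+21+30+28+27 = 134
DC → E1 → G6 → W4 → N5 → P6 → DC: 16+12+21+4+28+8 = 89
DC → E1 → N5 → P6 → G6 → W4 → DC: 16+11+28+15+21+31 = 122
DC → E1 → N5 → P6 → W4 → G6 → DC: 16+11+28+30+21+23 = 129
… (46 more)
DC → E1 → N5 → W4 → G6 → P6 → DC: 16+11+4+21+15+8 = 75  ← best
The minimum is 75.
One optimal route: DC → E1 → N5 → W4 → G6 → P6 → DC (or its reverse).

75 — the shortest possible round trip.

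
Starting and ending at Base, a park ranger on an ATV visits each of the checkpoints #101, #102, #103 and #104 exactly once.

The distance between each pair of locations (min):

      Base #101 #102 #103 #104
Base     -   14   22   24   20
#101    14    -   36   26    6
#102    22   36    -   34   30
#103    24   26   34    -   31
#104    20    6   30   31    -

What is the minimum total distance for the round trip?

Minimum total distance: 107 min.

Base→#101→#102→#103→#104→Base: 14+36+34+31+20 = 135
Base→#101→#102→#104→#103→Base: 14+36+30+31+24 = 135
Base→#101→#103→#102→#104→Base: 14+26+34+30+20 = 124
Base→#101→#103→#104→#102→Base: 14+26+31+30+22 = 123
Base→#101→#104→#102→#103→Base: 14+6+30+34+24 = 108
Base→#101→#104→#103→#102→Base: 14+6+31+34+22 = 107
Base→#102→#101→#103→#104→Base: 22+36+26+31+20 = 135
Base→#102→#101→#104→#103→Base: 22+36+6+31+24 = 119
Base→#102→#103→#101→#104→Base: 22+34+26+6+20 = 108
Base→#102→#104→#101→#103→Base: 22+30+6+26+24 = 108
Base→#103→#101→#102→#104→Base: 24+26+36+30+20 = 136
Base→#103→#102→#101→#104→Base: 24+34+36+6+20 = 120
The minimum is 107.
One optimal route: Base → #101 → #104 → #103 → #102 → Base (or its reverse).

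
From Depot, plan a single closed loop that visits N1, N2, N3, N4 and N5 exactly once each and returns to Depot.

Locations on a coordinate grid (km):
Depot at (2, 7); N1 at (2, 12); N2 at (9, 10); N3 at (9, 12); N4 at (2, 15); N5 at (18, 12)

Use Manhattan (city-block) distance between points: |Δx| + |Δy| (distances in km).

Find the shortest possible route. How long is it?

Shortest round trip = 48 km.

There are 60 distinct closed tours to check (reversals are equivalent).
Depot→N1→N2→N3→N4→N5→Depot: 5+9+2+10+19+21 = 66
Depot→N1→N2→N3→N5→N4→Depot: 5+9+2+9+19+8 = 52
Depot→N1→N2→N4→N3→N5→Depot: 5+9+12+10+9+21 = 66
Depot→N1→N2→N4→N5→N3→Depot: 5+9+12+19+9+12 = 66
Depot→N1→N2→N5→N3→N4→Depot: 5+9+11+9+10+8 = 52
Depot→N1→N2→N5→N4→N3→Depot: 5+9+11+19+10+12 = 66
Depot→N1→N3→N2→N4→N5→Depot: 5+7+2+12+19+21 = 66
Depot→N1→N3→N2→N5→N4→Depot: 5+7+2+11+19+8 = 52
Depot→N1→N3→N4→N2→N5→Depot: 5+7+10+12+11+21 = 66
Depot→N1→N3→N4→N5→N2→Depot: 5+7+10+19+11+10 = 62
Depot→N1→N3→N5→N2→N4→Depot: 5+7+9+11+12+8 = 52
Depot→N1→N3→N5→N4→N2→Depot: 5+7+9+19+12+10 = 62
Depot→N1→N4→N2→N3→N5→Depot: 5+3+12+2+9+21 = 52
Depot→N1→N4→N2→N5→N3→Depot: 5+3+12+11+9+12 = 52
… (46 more)
Depot→N1→N4→N3→N5→N2→Depot: 5+3+10+9+11+10 = 48  ← best
The minimum is 48.
One optimal route: Depot → N1 → N4 → N3 → N5 → N2 → Depot (or its reverse).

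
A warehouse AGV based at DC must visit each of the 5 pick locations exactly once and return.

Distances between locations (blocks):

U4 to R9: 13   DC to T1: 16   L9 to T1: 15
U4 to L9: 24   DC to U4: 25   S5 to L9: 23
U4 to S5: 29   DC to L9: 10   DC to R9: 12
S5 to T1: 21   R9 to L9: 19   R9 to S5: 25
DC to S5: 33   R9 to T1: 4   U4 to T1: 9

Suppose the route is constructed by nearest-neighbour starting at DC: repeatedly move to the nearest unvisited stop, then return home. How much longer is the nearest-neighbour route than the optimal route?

From DC: L9=10, R9=12, T1=16, U4=25, S5=33 → choose L9 (10).
From L9: T1=15, R9=19, S5=23, U4=24 → choose T1 (15).
From T1: R9=4, U4=9, S5=21 → choose R9 (4).
From R9: U4=13, S5=25 → choose U4 (13).
From U4: S5=29 → choose S5 (29).
NN route DC → L9 → T1 → R9 → U4 → S5 → DC costs 104.
Optimal: DC → R9 → T1 → U4 → S5 → L9 → DC costs 87 (by enumerating all 60 distinct tours).
Excess = 104 − 87 = 17.

Excess over optimum: 17 blocks.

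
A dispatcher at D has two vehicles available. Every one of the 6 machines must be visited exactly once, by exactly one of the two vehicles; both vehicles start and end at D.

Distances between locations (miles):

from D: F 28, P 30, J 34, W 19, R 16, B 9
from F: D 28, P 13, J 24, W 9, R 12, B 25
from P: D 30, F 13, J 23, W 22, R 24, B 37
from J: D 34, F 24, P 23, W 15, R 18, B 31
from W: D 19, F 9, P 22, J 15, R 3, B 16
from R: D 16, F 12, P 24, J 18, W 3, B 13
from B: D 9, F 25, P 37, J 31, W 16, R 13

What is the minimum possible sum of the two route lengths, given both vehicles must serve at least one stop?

Minimum combined distance: 116 miles.

There are 2^5 − 1 = 31 ways to divide the 6 stops into two non-empty groups. For each, the best each vehicle can do is its own shortest tour through its group:
  {F} + {P, J, W, R, B}: 56 + 93 = 149
  {P} + {F, J, W, R, B}: 60 + 92 = 152
  {F, P} + {J, W, R, B}: 71 + 74 = 145
  {J} + {F, P, W, R, B}: 68 + 77 = 145
  {F, J} + {P, W, R, B}: 86 + 77 = 163
  {P, J} + {F, W, R, B}: 87 + 62 = 149
  … (31 splits in total)
  {F, P, J, W, R} + {B}: 98 + 18 = 116  ← best
Best: vehicle 1 D → F → P → J → W → R → D = 98; vehicle 2 D → B → D = 18; combined 116.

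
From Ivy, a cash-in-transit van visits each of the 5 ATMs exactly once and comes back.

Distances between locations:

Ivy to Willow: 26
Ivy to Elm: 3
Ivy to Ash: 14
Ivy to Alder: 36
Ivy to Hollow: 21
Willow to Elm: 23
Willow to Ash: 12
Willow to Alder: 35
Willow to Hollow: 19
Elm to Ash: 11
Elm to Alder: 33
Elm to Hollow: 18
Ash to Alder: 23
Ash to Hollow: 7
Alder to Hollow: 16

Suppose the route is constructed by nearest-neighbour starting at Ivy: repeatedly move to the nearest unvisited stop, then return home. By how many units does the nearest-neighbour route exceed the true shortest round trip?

Ivy: Elm=3, Ash=14, Hollow=21, Willow=26, Alder=36 ⇒ Elm
Elm: Ash=11, Hollow=18, Willow=23, Alder=33 ⇒ Ash
Ash: Hollow=7, Willow=12, Alder=23 ⇒ Hollow
Hollow: Alder=16, Willow=19 ⇒ Alder
Alder: Willow=35 ⇒ Willow
NN route Ivy → Elm → Ash → Hollow → Alder → Willow → Ivy costs 98.
Optimal: Ivy → Willow → Ash → Hollow → Alder → Elm → Ivy costs 97 (by enumerating all 60 distinct tours).
Excess = 98 − 97 = 1.

Excess over optimum: 1.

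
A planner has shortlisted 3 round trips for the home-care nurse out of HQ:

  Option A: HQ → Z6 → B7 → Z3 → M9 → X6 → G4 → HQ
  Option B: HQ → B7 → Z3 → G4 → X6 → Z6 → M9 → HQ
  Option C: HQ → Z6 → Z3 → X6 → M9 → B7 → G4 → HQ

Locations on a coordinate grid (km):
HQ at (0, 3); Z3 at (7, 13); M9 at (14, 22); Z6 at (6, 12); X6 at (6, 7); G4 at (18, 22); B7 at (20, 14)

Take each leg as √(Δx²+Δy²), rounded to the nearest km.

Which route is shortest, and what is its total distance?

Option A: 11 + 14 + 13 + 11 + 17 + 19 + 26 = 111
Option B: 23 + 13 + 14 + 19 + 5 + 13 + 24 = 111
Option C: 11 + 1 + 6 + 17 + 10 + 8 + 26 = 79

79 km — Option C is the shortest.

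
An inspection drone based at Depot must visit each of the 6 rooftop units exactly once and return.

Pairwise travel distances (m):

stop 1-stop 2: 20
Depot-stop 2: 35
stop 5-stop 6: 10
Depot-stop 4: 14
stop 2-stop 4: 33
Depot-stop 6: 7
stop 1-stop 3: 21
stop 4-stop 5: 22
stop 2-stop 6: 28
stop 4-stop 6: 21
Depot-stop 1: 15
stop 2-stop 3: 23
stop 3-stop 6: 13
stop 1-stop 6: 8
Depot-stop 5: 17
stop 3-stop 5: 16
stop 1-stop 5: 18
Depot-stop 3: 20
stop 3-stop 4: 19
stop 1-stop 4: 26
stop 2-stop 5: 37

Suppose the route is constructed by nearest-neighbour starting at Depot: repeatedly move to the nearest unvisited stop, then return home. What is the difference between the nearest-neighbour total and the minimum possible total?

From Depot: stop 6=7, stop 4=14, stop 1=15, stop 5=17, stop 3=20, stop 2=35 → choose stop 6 (7).
From stop 6: stop 1=8, stop 5=10, stop 3=13, stop 4=21, stop 2=28 → choose stop 1 (8).
From stop 1: stop 5=18, stop 2=20, stop 3=21, stop 4=26 → choose stop 5 (18).
From stop 5: stop 3=16, stop 4=22, stop 2=37 → choose stop 3 (16).
From stop 3: stop 4=19, stop 2=23 → choose stop 4 (19).
From stop 4: stop 2=33 → choose stop 2 (33).
NN route Depot → stop 6 → stop 1 → stop 5 → stop 3 → stop 4 → stop 2 → Depot costs 136.
Optimal: Depot → stop 4 → stop 5 → stop 3 → stop 2 → stop 1 → stop 6 → Depot costs 110 (by enumerating all 360 distinct tours).
Excess = 136 − 110 = 26.

Excess over optimum: 26 m.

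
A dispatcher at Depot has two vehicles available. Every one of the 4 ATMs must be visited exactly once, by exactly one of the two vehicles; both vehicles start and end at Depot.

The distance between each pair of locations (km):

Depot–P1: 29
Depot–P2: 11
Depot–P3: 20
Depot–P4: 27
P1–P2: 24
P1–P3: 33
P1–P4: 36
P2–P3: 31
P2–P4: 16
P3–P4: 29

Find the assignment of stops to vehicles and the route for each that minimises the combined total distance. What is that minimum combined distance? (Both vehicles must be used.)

There are 2^3 − 1 = 7 ways to divide the 4 stops into two non-empty groups. For each, the best each vehicle can do is its own shortest tour through its group:
  {P1} + {P2, P3, P4}: 58 + 76 = 134
  {P2} + {P1, P3, P4}: 22 + 114 = 136
  {P1, P2} + {P3, P4}: 64 + 76 = 140
  {P3} + {P1, P2, P4}: 40 + 92 = 132
  {P1, P3} + {P2, P4}: 82 + 54 = 136
  {P2, P3} + {P1, P4}: 62 + 92 = 154
  … (7 splits in total)
Best: vehicle 1 Depot → P3 → Depot = 40; vehicle 2 Depot → P1 → P4 → P2 → Depot = 92; combined 132.

132 km — the smallest possible combined total.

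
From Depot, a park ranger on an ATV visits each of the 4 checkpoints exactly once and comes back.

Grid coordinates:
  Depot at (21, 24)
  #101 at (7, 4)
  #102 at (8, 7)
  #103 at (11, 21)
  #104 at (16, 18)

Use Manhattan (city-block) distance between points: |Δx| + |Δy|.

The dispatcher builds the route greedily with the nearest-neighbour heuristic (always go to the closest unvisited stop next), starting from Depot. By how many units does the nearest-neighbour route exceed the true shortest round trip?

6 longer than the optimal tour.

From Depot: #104=11, #103=13, #102=30, #101=34 → choose #104 (11).
From #104: #103=8, #102=19, #101=23 → choose #103 (8).
From #103: #102=17, #101=21 → choose #102 (17).
From #102: #101=4 → choose #101 (4).
NN route Depot → #104 → #103 → #102 → #101 → Depot costs 74.
Optimal: Depot → #103 → #101 → #102 → #104 → Depot costs 68 (by enumerating all 12 distinct tours).
Excess = 74 − 68 = 6.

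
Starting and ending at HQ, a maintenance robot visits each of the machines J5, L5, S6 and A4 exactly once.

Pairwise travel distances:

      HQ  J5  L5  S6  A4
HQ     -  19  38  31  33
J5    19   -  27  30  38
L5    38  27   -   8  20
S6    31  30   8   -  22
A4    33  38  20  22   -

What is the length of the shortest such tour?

HQ-J5-L5-S6-A4-HQ: 19+27+8+22+33 = 109
HQ-J5-L5-A4-S6-HQ: 19+27+20+22+31 = 119
HQ-J5-S6-L5-A4-HQ: 19+30+8+20+33 = 110
HQ-J5-S6-A4-L5-HQ: 19+30+22+20+38 = 129
HQ-J5-A4-L5-S6-HQ: 19+38+20+8+31 = 116
HQ-J5-A4-S6-L5-HQ: 19+38+22+8+38 = 125
HQ-L5-J5-S6-A4-HQ: 38+27+30+22+33 = 150
HQ-L5-J5-A4-S6-HQ: 38+27+38+22+31 = 156
HQ-L5-S6-J5-A4-HQ: 38+8+30+38+33 = 147
HQ-L5-A4-J5-S6-HQ: 38+20+38+30+31 = 157
HQ-S6-J5-L5-A4-HQ: 31+30+27+20+33 = 141
HQ-S6-L5-J5-A4-HQ: 31+8+27+38+33 = 137
The minimum is 109.
One optimal route: HQ → J5 → L5 → S6 → A4 → HQ (or its reverse).

Minimum total distance: 109.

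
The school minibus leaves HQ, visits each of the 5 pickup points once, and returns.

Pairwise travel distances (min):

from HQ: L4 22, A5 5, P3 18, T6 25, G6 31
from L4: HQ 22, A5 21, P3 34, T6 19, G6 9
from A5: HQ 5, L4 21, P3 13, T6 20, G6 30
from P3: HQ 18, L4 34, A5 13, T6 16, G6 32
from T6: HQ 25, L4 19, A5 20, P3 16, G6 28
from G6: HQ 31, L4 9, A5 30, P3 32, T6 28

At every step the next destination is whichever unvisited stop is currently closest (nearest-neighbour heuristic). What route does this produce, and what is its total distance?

Nearest-neighbour total = 93 min; route HQ → A5 → P3 → T6 → L4 → G6 → HQ.

HQ → [A5:5 / P3:18 / L4:22 / T6:25 / G6:31] → A5 (5)
A5 → [P3:13 / T6:20 / L4:21 / G6:30] → P3 (13)
P3 → [T6:16 / G6:32 / L4:34] → T6 (16)
T6 → [L4:19 / G6:28] → L4 (19)
L4 → [G6:9] → G6 (9)
Return G6→HQ: 31.
Total = 5 + 13 + 16 + 19 + 9 + 31 = 93.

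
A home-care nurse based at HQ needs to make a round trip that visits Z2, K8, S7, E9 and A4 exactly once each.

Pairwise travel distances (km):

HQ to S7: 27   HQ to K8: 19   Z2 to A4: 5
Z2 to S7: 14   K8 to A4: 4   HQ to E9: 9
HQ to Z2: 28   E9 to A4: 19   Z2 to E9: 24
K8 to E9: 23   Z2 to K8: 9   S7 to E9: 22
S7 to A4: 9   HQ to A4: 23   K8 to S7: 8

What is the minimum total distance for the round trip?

With 5 stops there are 5!/2 = 60 distinct round trips (a route and its reverse cost the same).
HQ-Z2-K8-S7-E9-A4-HQ: 28+9+8+22+19+23 = 109
HQ-Z2-K8-S7-A4-E9-HQ: 28+9+8+9+19+9 = 82
HQ-Z2-K8-E9-S7-A4-HQ: 28+9+23+22+9+23 = 114
HQ-Z2-K8-E9-A4-S7-HQ: 28+9+23+19+9+27 = 115
HQ-Z2-K8-A4-S7-E9-HQ: 28+9+4+9+22+9 = 81
HQ-Z2-K8-A4-E9-S7-HQ: 28+9+4+19+22+27 = 109
HQ-Z2-S7-K8-E9-A4-HQ: 28+14+8+23+19+23 = 115
HQ-Z2-S7-K8-A4-E9-HQ: 28+14+8+4+19+9 = 82
HQ-Z2-S7-E9-K8-A4-HQ: 28+14+22+23+4+23 = 114
HQ-Z2-S7-E9-A4-K8-HQ: 28+14+22+19+4+19 = 106
HQ-Z2-S7-A4-K8-E9-HQ: 28+14+9+4+23+9 = 87
HQ-Z2-S7-A4-E9-K8-HQ: 28+14+9+19+23+19 = 112
HQ-Z2-E9-K8-S7-A4-HQ: 28+24+23+8+9+23 = 115
HQ-Z2-E9-K8-A4-S7-HQ: 28+24+23+4+9+27 = 115
… (46 more)
HQ-K8-Z2-A4-S7-E9-HQ: 19+9+5+9+22+9 = 73  ← best
The minimum is 73.
One optimal route: HQ → K8 → Z2 → A4 → S7 → E9 → HQ (or its reverse).

Minimum total distance: 73 km.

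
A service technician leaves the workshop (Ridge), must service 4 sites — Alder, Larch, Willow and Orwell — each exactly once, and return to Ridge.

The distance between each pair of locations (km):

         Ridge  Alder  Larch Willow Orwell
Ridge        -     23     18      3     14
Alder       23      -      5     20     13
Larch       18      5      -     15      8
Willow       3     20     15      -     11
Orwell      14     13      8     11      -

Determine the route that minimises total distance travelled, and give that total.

With 4 stops there are 4!/2 = 12 distinct round trips (a route and its reverse cost the same).
Ridge → Alder → Larch → Willow → Orwell → Ridge: 23+5+15+11+14 = 68
Ridge → Alder → Larch → Orwell → Willow → Ridge: 23+5+8+11+3 = 50
Ridge → Alder → Willow → Larch → Orwell → Ridge: 23+20+15+8+14 = 80
Ridge → Alder → Willow → Orwell → Larch → Ridge: 23+20+11+8+18 = 80
Ridge → Alder → Orwell → Larch → Willow → Ridge: 23+13+8+15+3 = 62
Ridge → Alder → Orwell → Willow → Larch → Ridge: 23+13+11+15+18 = 80
Ridge → Larch → Alder → Willow → Orwell → Ridge: 18+5+20+11+14 = 68
Ridge → Larch → Alder → Orwell → Willow → Ridge: 18+5+13+11+3 = 50
Ridge → Larch → Willow → Alder → Orwell → Ridge: 18+15+20+13+14 = 80
Ridge → Larch → Orwell → Alder → Willow → Ridge: 18+8+13+20+3 = 62
Ridge → Willow → Alder → Larch → Orwell → Ridge: 3+20+5+8+14 = 50
Ridge → Willow → Larch → Alder → Orwell → Ridge: 3+15+5+13+14 = 50
The minimum is 50.
One optimal route: Ridge → Alder → Larch → Orwell → Willow → Ridge (or its reverse).

Minimum total distance: 50 km.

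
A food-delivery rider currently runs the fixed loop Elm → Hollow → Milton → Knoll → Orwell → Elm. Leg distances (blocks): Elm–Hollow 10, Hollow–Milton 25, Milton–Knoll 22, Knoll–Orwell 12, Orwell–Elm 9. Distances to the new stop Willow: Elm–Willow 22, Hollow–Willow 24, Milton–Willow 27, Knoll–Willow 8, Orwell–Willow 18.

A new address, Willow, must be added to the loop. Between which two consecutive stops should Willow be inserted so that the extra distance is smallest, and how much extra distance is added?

Adding 13 blocks by placing Willow on the Milton–Knoll leg.

Insertion cost between consecutive stops i–j is d(i,Willow) + d(Willow,j) − d(i,j):
  between Elm and Hollow: 22 + 24 − 10 = 36
  between Hollow and Milton: 24 + 27 − 25 = 26
  between Milton and Knoll: 27 + 8 − 22 = 13
  between Knoll and Orwell: 8 + 18 − 12 = 14
  between Orwell and Elm: 18 + 22 − 9 = 31
Cheapest insertion is between Milton and Knoll, adding 13.
New total = 78 + 13 = 91.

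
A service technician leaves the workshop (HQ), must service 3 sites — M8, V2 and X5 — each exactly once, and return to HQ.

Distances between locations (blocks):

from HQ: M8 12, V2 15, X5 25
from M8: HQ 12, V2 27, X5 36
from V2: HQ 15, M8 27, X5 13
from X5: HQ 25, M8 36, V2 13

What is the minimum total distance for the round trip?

76 blocks — the shortest possible round trip.

With 3 stops there are 3!/2 = 3 distinct round trips (a route and its reverse cost the same).
HQ → M8 → V2 → X5 → HQ: 12+27+13+25 = 77
HQ → M8 → X5 → V2 → HQ: 12+36+13+15 = 76
HQ → V2 → M8 → X5 → HQ: 15+27+36+25 = 103
The minimum is 76.
One optimal route: HQ → M8 → X5 → V2 → HQ (or its reverse).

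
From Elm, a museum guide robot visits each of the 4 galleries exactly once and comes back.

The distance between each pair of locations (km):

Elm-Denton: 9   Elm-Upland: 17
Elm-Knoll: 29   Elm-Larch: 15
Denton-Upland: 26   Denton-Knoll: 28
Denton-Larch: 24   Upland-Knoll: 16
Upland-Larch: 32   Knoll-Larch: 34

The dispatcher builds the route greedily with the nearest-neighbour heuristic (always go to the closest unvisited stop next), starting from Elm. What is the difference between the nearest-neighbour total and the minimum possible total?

From Elm: Denton=9, Larch=15, Upland=17, Knoll=29 → choose Denton (9).
From Denton: Larch=24, Upland=26, Knoll=28 → choose Larch (24).
From Larch: Upland=32, Knoll=34 → choose Upland (32).
From Upland: Knoll=16 → choose Knoll (16).
NN route Elm → Denton → Larch → Upland → Knoll → Elm costs 110.
Optimal: Elm → Denton → Upland → Knoll → Larch → Elm costs 100 (by enumerating all 12 distinct tours).
Excess = 110 − 100 = 10.

The nearest-neighbour route is 10 km longer than optimal.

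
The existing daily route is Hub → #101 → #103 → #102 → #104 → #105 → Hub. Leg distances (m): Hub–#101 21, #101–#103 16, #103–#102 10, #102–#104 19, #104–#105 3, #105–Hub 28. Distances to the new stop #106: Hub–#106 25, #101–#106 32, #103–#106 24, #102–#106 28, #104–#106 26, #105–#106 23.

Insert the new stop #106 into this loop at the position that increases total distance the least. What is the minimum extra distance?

Insertion cost between consecutive stops i–j is d(i,#106) + d(#106,j) − d(i,j):
  between Hub and #101: 25 + 32 − 21 = 36
  between #101 and #103: 32 + 24 − 16 = 40
  between #103 and #102: 24 + 28 − 10 = 42
  between #102 and #104: 28 + 26 − 19 = 35
  between #104 and #105: 26 + 23 − 3 = 46
  between #105 and Hub: 23 + 25 − 28 = 20
Cheapest insertion is between #105 and Hub, adding 20.
New total = 97 + 20 = 117.

Adding 20 m by placing #106 on the #105–Hub leg.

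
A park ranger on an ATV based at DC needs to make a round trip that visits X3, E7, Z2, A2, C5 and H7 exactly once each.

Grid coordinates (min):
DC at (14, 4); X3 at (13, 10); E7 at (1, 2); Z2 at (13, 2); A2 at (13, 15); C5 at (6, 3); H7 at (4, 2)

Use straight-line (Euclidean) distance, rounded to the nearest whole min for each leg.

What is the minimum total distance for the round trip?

Minimum total distance: 43 min.

There are 360 distinct closed tours to check (reversals are equivalent).
DC → X3 → E7 → Z2 → A2 → C5 → H7 → DC: 6+14+12+13+14+2+10 = 71
DC → X3 → E7 → Z2 → A2 → H7 → C5 → DC: 6+14+12+13+16+2+8 = 71
DC → X3 → E7 → Z2 → C5 → A2 → H7 → DC: 6+14+12+7+14+16+10 = 79
DC → X3 → E7 → Z2 → C5 → H7 → A2 → DC: 6+14+12+7+2+16+11 = 68
DC → X3 → E7 → Z2 → H7 → A2 → C5 → DC: 6+14+12+9+16+14+8 = 79
DC → X3 → E7 → Z2 → H7 → C5 → A2 → DC: 6+14+12+9+2+14+11 = 68
DC → X3 → E7 → A2 → Z2 → C5 → H7 → DC: 6+14+18+13+7+2+10 = 70
DC → X3 → E7 → A2 → Z2 → H7 → C5 → DC: 6+14+18+13+9+2+8 = 70
… (352 more)
DC → X3 → A2 → E7 → H7 → C5 → Z2 → DC: 6+5+18+3+2+7+2 = 43  ← best
The minimum is 43.
One optimal route: DC → X3 → A2 → E7 → H7 → C5 → Z2 → DC (or its reverse).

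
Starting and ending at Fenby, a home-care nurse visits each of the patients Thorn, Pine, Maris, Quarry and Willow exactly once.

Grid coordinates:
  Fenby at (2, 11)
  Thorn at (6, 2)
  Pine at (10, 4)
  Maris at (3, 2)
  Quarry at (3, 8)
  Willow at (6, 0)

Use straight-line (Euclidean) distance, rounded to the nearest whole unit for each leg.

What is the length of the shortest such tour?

Shortest round trip = 30.

There are 60 distinct closed tours to check (reversals are equivalent).
Fenby→Thorn→Pine→Maris→Quarry→Willow→Fenby: 10+4+7+6+9+12 = 48
Fenby→Thorn→Pine→Maris→Willow→Quarry→Fenby: 10+4+7+4+9+3 = 37
Fenby→Thorn→Pine→Quarry→Maris→Willow→Fenby: 10+4+8+6+4+12 = 44
Fenby→Thorn→Pine→Quarry→Willow→Maris→Fenby: 10+4+8+9+4+9 = 44
Fenby→Thorn→Pine→Willow→Maris→Quarry→Fenby: 10+4+6+4+6+3 = 33
Fenby→Thorn→Pine→Willow→Quarry→Maris→Fenby: 10+4+6+9+6+9 = 44
Fenby→Thorn→Maris→Pine→Quarry→Willow→Fenby: 10+3+7+8+9+12 = 49
Fenby→Thorn→Maris→Pine→Willow→Quarry→Fenby: 10+3+7+6+9+3 = 38
Fenby→Thorn→Maris→Quarry→Pine→Willow→Fenby: 10+3+6+8+6+12 = 45
Fenby→Thorn→Maris→Quarry→Willow→Pine→Fenby: 10+3+6+9+6+11 = 45
Fenby→Thorn→Maris→Willow→Pine→Quarry→Fenby: 10+3+4+6+8+3 = 34
Fenby→Thorn→Maris→Willow→Quarry→Pine→Fenby: 10+3+4+9+8+11 = 45
Fenby→Thorn→Quarry→Pine→Maris→Willow→Fenby: 10+7+8+7+4+12 = 48
Fenby→Thorn→Quarry→Pine→Willow→Maris→Fenby: 10+7+8+6+4+9 = 44
… (46 more)
Fenby→Pine→Thorn→Willow→Maris→Quarry→Fenby: 11+4+2+4+6+3 = 30  ← best
The minimum is 30.
One optimal route: Fenby → Pine → Thorn → Willow → Maris → Quarry → Fenby (or its reverse).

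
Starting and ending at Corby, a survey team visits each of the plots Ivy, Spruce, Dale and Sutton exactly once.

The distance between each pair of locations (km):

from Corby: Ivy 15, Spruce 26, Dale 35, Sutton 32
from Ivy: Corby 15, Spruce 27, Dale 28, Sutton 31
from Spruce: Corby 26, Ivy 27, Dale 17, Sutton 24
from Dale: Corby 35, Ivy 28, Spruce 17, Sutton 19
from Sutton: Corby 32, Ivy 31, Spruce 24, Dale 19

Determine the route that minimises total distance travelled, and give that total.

Corby-Ivy-Spruce-Dale-Sutton-Corby: 15+27+17+19+32 = 110
Corby-Ivy-Spruce-Sutton-Dale-Corby: 15+27+24+19+35 = 120
Corby-Ivy-Dale-Spruce-Sutton-Corby: 15+28+17+24+32 = 116
Corby-Ivy-Dale-Sutton-Spruce-Corby: 15+28+19+24+26 = 112
Corby-Ivy-Sutton-Spruce-Dale-Corby: 15+31+24+17+35 = 122
Corby-Ivy-Sutton-Dale-Spruce-Corby: 15+31+19+17+26 = 108
Corby-Spruce-Ivy-Dale-Sutton-Corby: 26+27+28+19+32 = 132
Corby-Spruce-Ivy-Sutton-Dale-Corby: 26+27+31+19+35 = 138
Corby-Spruce-Dale-Ivy-Sutton-Corby: 26+17+28+31+32 = 134
Corby-Spruce-Sutton-Ivy-Dale-Corby: 26+24+31+28+35 = 144
Corby-Dale-Ivy-Spruce-Sutton-Corby: 35+28+27+24+32 = 146
Corby-Dale-Spruce-Ivy-Sutton-Corby: 35+17+27+31+32 = 142
The minimum is 108.
One optimal route: Corby → Ivy → Sutton → Dale → Spruce → Corby (or its reverse).

Shortest round trip = 108 km.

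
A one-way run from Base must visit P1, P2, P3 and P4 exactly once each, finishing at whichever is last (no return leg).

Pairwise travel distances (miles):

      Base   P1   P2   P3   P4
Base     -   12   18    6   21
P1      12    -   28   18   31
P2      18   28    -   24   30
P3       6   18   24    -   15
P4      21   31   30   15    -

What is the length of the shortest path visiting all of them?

Shortest open route: 75 miles.

There are 4! = 24 possible orderings.
Base→P1→P2→P3→P4: 12+28+24+15 = 79
Base→P1→P2→P4→P3: 12+28+30+15 = 85
Base→P1→P3→P2→P4: 12+18+24+30 = 84
Base→P1→P3→P4→P2: 12+18+15+30 = 75
Base→P1→P4→P2→P3: 12+31+30+24 = 97
Base→P1→P4→P3→P2: 12+31+15+24 = 82
Base→P2→P1→P3→P4: 18+28+18+15 = 79
Base→P2→P1→P4→P3: 18+28+31+15 = 92
Base→P2→P3→P1→P4: 18+24+18+31 = 91
Base→P2→P3→P4→P1: 18+24+15+31 = 88
Base→P2→P4→P1→P3: 18+30+31+18 = 97
Base→P2→P4→P3→P1: 18+30+15+18 = 81
Base→P3→P1→P2→P4: 6+18+28+30 = 82
Base→P3→P1→P4→P2: 6+18+31+30 = 85
… (10 more)
The minimum is 75.
One shortest path: Base → P1 → P3 → P4 → P2.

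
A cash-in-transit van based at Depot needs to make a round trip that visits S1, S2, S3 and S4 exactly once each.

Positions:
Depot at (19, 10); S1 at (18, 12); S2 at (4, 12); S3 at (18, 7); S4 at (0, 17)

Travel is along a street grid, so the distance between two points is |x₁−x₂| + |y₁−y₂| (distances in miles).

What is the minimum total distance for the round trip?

With 4 stops there are 4!/2 = 12 distinct round trips (a route and its reverse cost the same).
Depot-S1-S2-S3-S4-Depot: 3+14+19+28+26 = 90
Depot-S1-S2-S4-S3-Depot: 3+14+9+28+4 = 58
Depot-S1-S3-S2-S4-Depot: 3+5+19+9+26 = 62
Depot-S1-S3-S4-S2-Depot: 3+5+28+9+17 = 62
Depot-S1-S4-S2-S3-Depot: 3+23+9+19+4 = 58
Depot-S1-S4-S3-S2-Depot: 3+23+28+19+17 = 90
Depot-S2-S1-S3-S4-Depot: 17+14+5+28+26 = 90
Depot-S2-S1-S4-S3-Depot: 17+14+23+28+4 = 86
Depot-S2-S3-S1-S4-Depot: 17+19+5+23+26 = 90
Depot-S2-S4-S1-S3-Depot: 17+9+23+5+4 = 58
Depot-S3-S1-S2-S4-Depot: 4+5+14+9+26 = 58
Depot-S3-S2-S1-S4-Depot: 4+19+14+23+26 = 86
The minimum is 58.
One optimal route: Depot → S1 → S2 → S4 → S3 → Depot (or its reverse).

Minimum total distance: 58 miles.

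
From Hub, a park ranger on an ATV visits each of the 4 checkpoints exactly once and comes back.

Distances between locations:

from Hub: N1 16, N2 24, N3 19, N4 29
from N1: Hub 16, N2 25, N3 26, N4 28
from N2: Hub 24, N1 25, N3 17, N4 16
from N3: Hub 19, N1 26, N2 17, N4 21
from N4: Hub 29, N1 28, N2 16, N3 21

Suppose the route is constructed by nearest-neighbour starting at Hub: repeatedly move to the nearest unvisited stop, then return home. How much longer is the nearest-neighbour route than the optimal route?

Hub: N1=16, N3=19, N2=24, N4=29 ⇒ N1
N1: N2=25, N3=26, N4=28 ⇒ N2
N2: N4=16, N3=17 ⇒ N4
N4: N3=21 ⇒ N3
NN route Hub → N1 → N2 → N4 → N3 → Hub costs 97.
Optimal: Hub → N1 → N4 → N2 → N3 → Hub costs 96 (by enumerating all 12 distinct tours).
Excess = 97 − 96 = 1.

The nearest-neighbour route is 1 longer than optimal.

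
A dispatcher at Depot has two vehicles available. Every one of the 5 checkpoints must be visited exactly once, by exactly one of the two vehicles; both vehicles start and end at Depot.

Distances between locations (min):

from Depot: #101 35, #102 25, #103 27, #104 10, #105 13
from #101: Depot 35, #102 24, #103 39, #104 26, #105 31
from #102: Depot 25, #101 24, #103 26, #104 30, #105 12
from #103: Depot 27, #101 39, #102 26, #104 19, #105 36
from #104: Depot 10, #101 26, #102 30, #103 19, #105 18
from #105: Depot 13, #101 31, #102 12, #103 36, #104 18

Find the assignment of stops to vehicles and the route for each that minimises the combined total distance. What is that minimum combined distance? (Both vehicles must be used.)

Minimum combined distance: 135 min.

Check every non-empty split of the stops between the two vehicles; for each half take its own optimal tour:
  {#101} + {#102, #103, #104, #105}: 70 + 80 = 150
  {#102} + {#101, #103, #104, #105}: 50 + 112 = 162
  {#101, #102} + {#103, #104, #105}: 84 + 77 = 161
  {#103} + {#101, #102, #104, #105}: 54 + 85 = 139
  {#101, #103} + {#102, #104, #105}: 101 + 65 = 166
  {#102, #103} + {#101, #104, #105}: 78 + 80 = 158
  … (15 splits in total)
  {#104} + {#101, #102, #103, #105}: 20 + 115 = 135  ← best
Best: vehicle 1 Depot → #104 → Depot = 20; vehicle 2 Depot → #103 → #101 → #102 → #105 → Depot = 115; combined 135.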